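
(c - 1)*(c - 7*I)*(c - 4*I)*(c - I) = c^4 - c^3 - 12*I*c^3 - 39*c^2 + 12*I*c^2 + 39*c + 28*I*c - 28*I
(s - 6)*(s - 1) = s^2 - 7*s + 6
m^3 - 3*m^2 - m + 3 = (m - 3)*(m - 1)*(m + 1)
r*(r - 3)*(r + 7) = r^3 + 4*r^2 - 21*r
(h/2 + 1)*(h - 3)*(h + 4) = h^3/2 + 3*h^2/2 - 5*h - 12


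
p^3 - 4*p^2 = p^2*(p - 4)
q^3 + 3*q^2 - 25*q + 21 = (q - 3)*(q - 1)*(q + 7)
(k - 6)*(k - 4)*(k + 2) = k^3 - 8*k^2 + 4*k + 48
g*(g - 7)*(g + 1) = g^3 - 6*g^2 - 7*g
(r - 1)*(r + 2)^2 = r^3 + 3*r^2 - 4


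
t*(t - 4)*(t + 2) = t^3 - 2*t^2 - 8*t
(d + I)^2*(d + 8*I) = d^3 + 10*I*d^2 - 17*d - 8*I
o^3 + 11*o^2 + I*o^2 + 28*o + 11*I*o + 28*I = (o + 4)*(o + 7)*(o + I)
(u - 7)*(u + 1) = u^2 - 6*u - 7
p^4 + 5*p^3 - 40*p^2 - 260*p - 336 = (p - 7)*(p + 2)*(p + 4)*(p + 6)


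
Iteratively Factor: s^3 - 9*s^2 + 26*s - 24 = (s - 3)*(s^2 - 6*s + 8) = (s - 4)*(s - 3)*(s - 2)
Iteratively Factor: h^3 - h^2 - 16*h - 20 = (h + 2)*(h^2 - 3*h - 10) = (h + 2)^2*(h - 5)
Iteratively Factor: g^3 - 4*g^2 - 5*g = (g + 1)*(g^2 - 5*g) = (g - 5)*(g + 1)*(g)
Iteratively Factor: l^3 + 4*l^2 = (l + 4)*(l^2) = l*(l + 4)*(l)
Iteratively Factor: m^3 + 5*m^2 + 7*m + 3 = (m + 1)*(m^2 + 4*m + 3) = (m + 1)^2*(m + 3)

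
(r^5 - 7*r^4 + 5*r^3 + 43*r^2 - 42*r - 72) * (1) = r^5 - 7*r^4 + 5*r^3 + 43*r^2 - 42*r - 72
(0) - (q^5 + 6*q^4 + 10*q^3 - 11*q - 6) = -q^5 - 6*q^4 - 10*q^3 + 11*q + 6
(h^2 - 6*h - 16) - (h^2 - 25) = 9 - 6*h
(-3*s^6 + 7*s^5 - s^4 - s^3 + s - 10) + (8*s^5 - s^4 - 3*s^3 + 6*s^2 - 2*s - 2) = -3*s^6 + 15*s^5 - 2*s^4 - 4*s^3 + 6*s^2 - s - 12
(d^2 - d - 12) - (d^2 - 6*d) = 5*d - 12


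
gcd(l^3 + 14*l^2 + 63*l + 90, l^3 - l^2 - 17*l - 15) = l + 3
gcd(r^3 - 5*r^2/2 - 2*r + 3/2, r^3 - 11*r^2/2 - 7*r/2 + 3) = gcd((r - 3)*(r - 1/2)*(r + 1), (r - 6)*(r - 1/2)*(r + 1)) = r^2 + r/2 - 1/2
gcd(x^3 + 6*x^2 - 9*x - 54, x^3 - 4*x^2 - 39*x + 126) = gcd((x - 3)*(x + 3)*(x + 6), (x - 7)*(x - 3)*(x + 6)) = x^2 + 3*x - 18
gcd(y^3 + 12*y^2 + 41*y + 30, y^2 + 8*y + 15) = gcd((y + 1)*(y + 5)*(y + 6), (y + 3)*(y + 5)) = y + 5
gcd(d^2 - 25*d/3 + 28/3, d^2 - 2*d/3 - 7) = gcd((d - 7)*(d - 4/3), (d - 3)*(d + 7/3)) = 1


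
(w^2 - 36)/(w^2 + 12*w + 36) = (w - 6)/(w + 6)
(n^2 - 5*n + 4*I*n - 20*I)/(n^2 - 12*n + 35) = (n + 4*I)/(n - 7)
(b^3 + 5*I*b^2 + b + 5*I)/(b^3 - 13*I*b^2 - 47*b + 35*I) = (b^2 + 6*I*b - 5)/(b^2 - 12*I*b - 35)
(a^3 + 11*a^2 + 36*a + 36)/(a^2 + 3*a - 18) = (a^2 + 5*a + 6)/(a - 3)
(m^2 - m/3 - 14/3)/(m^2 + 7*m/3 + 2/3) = (3*m - 7)/(3*m + 1)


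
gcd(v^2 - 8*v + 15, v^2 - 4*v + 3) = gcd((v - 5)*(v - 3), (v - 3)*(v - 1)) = v - 3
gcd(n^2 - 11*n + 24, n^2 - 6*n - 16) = n - 8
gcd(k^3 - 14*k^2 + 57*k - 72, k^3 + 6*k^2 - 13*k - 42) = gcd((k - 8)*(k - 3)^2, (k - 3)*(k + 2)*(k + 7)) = k - 3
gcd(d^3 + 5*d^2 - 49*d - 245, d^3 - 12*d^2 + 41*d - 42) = d - 7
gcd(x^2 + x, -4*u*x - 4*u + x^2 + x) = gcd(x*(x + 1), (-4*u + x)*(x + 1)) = x + 1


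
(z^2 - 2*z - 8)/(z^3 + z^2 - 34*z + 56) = (z + 2)/(z^2 + 5*z - 14)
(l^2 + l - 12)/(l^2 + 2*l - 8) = (l - 3)/(l - 2)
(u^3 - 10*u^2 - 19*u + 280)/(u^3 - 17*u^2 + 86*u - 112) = (u + 5)/(u - 2)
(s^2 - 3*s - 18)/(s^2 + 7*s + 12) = (s - 6)/(s + 4)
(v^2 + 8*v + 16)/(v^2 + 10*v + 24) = (v + 4)/(v + 6)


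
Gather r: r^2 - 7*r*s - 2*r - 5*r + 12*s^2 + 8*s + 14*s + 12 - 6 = r^2 + r*(-7*s - 7) + 12*s^2 + 22*s + 6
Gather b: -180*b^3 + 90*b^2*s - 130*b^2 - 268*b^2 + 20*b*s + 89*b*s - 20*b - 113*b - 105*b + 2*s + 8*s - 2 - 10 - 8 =-180*b^3 + b^2*(90*s - 398) + b*(109*s - 238) + 10*s - 20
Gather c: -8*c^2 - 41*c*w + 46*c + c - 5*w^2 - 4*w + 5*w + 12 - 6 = -8*c^2 + c*(47 - 41*w) - 5*w^2 + w + 6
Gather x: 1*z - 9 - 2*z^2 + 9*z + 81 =-2*z^2 + 10*z + 72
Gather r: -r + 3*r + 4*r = 6*r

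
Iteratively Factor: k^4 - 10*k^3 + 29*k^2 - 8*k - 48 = (k - 3)*(k^3 - 7*k^2 + 8*k + 16) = (k - 3)*(k + 1)*(k^2 - 8*k + 16) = (k - 4)*(k - 3)*(k + 1)*(k - 4)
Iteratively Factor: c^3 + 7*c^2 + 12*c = (c + 4)*(c^2 + 3*c) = c*(c + 4)*(c + 3)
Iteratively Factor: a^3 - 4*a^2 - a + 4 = (a - 1)*(a^2 - 3*a - 4) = (a - 1)*(a + 1)*(a - 4)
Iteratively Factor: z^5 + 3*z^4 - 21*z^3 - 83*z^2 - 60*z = (z + 1)*(z^4 + 2*z^3 - 23*z^2 - 60*z) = z*(z + 1)*(z^3 + 2*z^2 - 23*z - 60) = z*(z - 5)*(z + 1)*(z^2 + 7*z + 12) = z*(z - 5)*(z + 1)*(z + 3)*(z + 4)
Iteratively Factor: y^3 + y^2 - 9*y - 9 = (y - 3)*(y^2 + 4*y + 3) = (y - 3)*(y + 3)*(y + 1)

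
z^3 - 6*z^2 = z^2*(z - 6)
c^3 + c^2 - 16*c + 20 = (c - 2)^2*(c + 5)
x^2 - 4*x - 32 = (x - 8)*(x + 4)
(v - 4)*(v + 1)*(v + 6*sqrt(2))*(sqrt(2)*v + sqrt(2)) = sqrt(2)*v^4 - 2*sqrt(2)*v^3 + 12*v^3 - 24*v^2 - 7*sqrt(2)*v^2 - 84*v - 4*sqrt(2)*v - 48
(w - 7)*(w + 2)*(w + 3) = w^3 - 2*w^2 - 29*w - 42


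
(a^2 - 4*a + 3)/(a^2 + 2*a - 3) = (a - 3)/(a + 3)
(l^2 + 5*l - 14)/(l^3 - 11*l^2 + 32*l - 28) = (l + 7)/(l^2 - 9*l + 14)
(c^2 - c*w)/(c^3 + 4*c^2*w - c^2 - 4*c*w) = (c - w)/(c^2 + 4*c*w - c - 4*w)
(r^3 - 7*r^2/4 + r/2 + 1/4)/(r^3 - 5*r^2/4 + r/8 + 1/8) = 2*(r - 1)/(2*r - 1)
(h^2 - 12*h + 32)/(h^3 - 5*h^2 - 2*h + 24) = (h - 8)/(h^2 - h - 6)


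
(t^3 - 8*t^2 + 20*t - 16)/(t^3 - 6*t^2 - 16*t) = (-t^3 + 8*t^2 - 20*t + 16)/(t*(-t^2 + 6*t + 16))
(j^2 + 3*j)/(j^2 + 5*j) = (j + 3)/(j + 5)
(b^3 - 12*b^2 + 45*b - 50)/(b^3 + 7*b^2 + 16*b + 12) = (b^3 - 12*b^2 + 45*b - 50)/(b^3 + 7*b^2 + 16*b + 12)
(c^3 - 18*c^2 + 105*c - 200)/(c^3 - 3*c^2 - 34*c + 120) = (c^2 - 13*c + 40)/(c^2 + 2*c - 24)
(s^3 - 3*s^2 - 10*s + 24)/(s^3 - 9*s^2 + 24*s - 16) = (s^2 + s - 6)/(s^2 - 5*s + 4)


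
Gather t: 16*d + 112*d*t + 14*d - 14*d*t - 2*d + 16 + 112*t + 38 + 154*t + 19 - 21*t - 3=28*d + t*(98*d + 245) + 70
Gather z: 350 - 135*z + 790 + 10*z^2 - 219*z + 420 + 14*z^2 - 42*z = 24*z^2 - 396*z + 1560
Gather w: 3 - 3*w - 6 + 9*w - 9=6*w - 12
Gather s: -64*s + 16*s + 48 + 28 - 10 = 66 - 48*s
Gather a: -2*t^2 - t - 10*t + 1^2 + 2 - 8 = -2*t^2 - 11*t - 5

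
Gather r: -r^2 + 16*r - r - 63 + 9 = -r^2 + 15*r - 54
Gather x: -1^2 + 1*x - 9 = x - 10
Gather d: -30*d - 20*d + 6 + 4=10 - 50*d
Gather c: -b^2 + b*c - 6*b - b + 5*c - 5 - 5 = -b^2 - 7*b + c*(b + 5) - 10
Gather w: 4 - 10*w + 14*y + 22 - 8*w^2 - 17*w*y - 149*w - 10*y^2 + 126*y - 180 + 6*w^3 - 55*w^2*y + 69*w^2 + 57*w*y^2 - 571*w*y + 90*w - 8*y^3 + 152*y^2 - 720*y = 6*w^3 + w^2*(61 - 55*y) + w*(57*y^2 - 588*y - 69) - 8*y^3 + 142*y^2 - 580*y - 154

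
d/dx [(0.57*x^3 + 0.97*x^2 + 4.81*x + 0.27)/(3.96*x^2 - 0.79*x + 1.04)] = (2.2572*x^4 - 0.9006*x^3 - 18.0355*x^2 - 0.1208*x + 5.2157)/(15.6816*x^4 - 6.2568*x^3 + 8.8609*x^2 - 1.6432*x + 1.0816)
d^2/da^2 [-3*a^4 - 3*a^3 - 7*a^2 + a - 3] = -36*a^2 - 18*a - 14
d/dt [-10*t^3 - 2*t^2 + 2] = 2*t*(-15*t - 2)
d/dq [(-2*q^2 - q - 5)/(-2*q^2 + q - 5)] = 2*(5 - 2*q^2)/(4*q^4 - 4*q^3 + 21*q^2 - 10*q + 25)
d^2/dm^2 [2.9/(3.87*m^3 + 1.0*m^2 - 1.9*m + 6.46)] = (-(67.338*m + 5.8)*(3.87*m^3 + 1.0*m^2 - 1.9*m + 6.46) + 2.9*(11.61*m^2 + 2.0*m - 1.9)*(23.22*m^2 + 4.0*m - 3.8))/(3.87*m^3 + 1.0*m^2 - 1.9*m + 6.46)^3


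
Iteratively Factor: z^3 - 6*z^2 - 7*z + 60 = (z - 4)*(z^2 - 2*z - 15) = (z - 4)*(z + 3)*(z - 5)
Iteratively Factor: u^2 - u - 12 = (u + 3)*(u - 4)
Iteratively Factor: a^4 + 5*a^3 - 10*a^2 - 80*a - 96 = (a + 2)*(a^3 + 3*a^2 - 16*a - 48) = (a + 2)*(a + 3)*(a^2 - 16) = (a - 4)*(a + 2)*(a + 3)*(a + 4)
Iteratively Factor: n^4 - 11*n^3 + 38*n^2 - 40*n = (n - 4)*(n^3 - 7*n^2 + 10*n) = (n - 4)*(n - 2)*(n^2 - 5*n) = (n - 5)*(n - 4)*(n - 2)*(n)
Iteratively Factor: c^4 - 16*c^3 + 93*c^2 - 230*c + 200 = (c - 5)*(c^3 - 11*c^2 + 38*c - 40) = (c - 5)^2*(c^2 - 6*c + 8) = (c - 5)^2*(c - 2)*(c - 4)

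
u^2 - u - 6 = (u - 3)*(u + 2)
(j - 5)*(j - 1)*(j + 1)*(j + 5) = j^4 - 26*j^2 + 25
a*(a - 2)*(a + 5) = a^3 + 3*a^2 - 10*a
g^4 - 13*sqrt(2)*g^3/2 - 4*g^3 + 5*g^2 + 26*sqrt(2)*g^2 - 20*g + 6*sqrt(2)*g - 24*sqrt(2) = (g - 4)*(g - 6*sqrt(2))*(g - sqrt(2))*(g + sqrt(2)/2)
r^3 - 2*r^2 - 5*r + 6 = (r - 3)*(r - 1)*(r + 2)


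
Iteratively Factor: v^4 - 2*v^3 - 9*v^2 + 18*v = (v + 3)*(v^3 - 5*v^2 + 6*v) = (v - 3)*(v + 3)*(v^2 - 2*v) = v*(v - 3)*(v + 3)*(v - 2)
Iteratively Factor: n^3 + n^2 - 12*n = (n)*(n^2 + n - 12) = n*(n + 4)*(n - 3)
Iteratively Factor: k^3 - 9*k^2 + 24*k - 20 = (k - 2)*(k^2 - 7*k + 10) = (k - 2)^2*(k - 5)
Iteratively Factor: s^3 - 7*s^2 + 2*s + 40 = (s - 5)*(s^2 - 2*s - 8) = (s - 5)*(s - 4)*(s + 2)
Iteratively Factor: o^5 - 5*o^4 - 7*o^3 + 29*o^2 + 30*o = (o + 2)*(o^4 - 7*o^3 + 7*o^2 + 15*o) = o*(o + 2)*(o^3 - 7*o^2 + 7*o + 15) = o*(o + 1)*(o + 2)*(o^2 - 8*o + 15) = o*(o - 5)*(o + 1)*(o + 2)*(o - 3)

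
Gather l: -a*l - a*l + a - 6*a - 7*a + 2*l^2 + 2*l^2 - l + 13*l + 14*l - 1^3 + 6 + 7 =-12*a + 4*l^2 + l*(26 - 2*a) + 12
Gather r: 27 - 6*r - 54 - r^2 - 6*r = -r^2 - 12*r - 27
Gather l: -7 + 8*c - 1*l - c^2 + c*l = -c^2 + 8*c + l*(c - 1) - 7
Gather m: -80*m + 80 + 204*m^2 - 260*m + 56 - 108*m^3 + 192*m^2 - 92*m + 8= -108*m^3 + 396*m^2 - 432*m + 144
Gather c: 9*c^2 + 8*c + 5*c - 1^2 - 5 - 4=9*c^2 + 13*c - 10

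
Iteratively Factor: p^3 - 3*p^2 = (p)*(p^2 - 3*p) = p*(p - 3)*(p)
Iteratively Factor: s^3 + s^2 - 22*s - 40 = (s + 4)*(s^2 - 3*s - 10) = (s + 2)*(s + 4)*(s - 5)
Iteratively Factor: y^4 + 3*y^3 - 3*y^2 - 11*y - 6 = (y + 1)*(y^3 + 2*y^2 - 5*y - 6) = (y - 2)*(y + 1)*(y^2 + 4*y + 3) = (y - 2)*(y + 1)^2*(y + 3)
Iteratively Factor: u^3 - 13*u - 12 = (u - 4)*(u^2 + 4*u + 3) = (u - 4)*(u + 3)*(u + 1)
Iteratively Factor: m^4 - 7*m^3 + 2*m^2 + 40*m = (m - 5)*(m^3 - 2*m^2 - 8*m) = (m - 5)*(m + 2)*(m^2 - 4*m) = (m - 5)*(m - 4)*(m + 2)*(m)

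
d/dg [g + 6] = 1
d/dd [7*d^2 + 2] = 14*d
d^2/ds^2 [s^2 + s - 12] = 2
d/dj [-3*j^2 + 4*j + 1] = 4 - 6*j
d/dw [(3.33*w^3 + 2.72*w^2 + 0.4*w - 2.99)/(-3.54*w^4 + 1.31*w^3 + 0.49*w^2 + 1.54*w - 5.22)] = (11.7882*w^6 + 19.2576*w^5 + 2.3165*w^4 - 33.13*w^3 - 36.4043*w^2 - 25.4666*w + 2.5166)/(12.5316*w^8 - 9.2748*w^7 - 1.7531*w^6 - 9.6194*w^5 + 41.2325*w^4 - 12.1672*w^3 - 2.744*w^2 - 16.0776*w + 27.2484)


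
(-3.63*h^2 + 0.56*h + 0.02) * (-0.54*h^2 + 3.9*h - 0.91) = 1.9602*h^4 - 14.4594*h^3 + 5.4765*h^2 - 0.4316*h - 0.0182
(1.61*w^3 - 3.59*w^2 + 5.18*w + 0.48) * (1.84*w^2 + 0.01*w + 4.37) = 2.9624*w^5 - 6.5895*w^4 + 16.531*w^3 - 14.7533*w^2 + 22.6414*w + 2.0976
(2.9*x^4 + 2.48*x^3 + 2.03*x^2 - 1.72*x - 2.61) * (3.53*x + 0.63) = 10.237*x^5 + 10.5814*x^4 + 8.7283*x^3 - 4.7927*x^2 - 10.2969*x - 1.6443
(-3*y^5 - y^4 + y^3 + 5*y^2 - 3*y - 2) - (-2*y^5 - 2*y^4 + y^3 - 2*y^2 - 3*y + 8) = -y^5 + y^4 + 7*y^2 - 10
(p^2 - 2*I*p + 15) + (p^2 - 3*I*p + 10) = 2*p^2 - 5*I*p + 25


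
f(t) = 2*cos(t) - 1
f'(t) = -2*sin(t)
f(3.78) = -2.61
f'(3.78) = 1.19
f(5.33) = 0.16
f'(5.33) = 1.63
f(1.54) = -0.94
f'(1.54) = -2.00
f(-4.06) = -2.21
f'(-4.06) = -1.59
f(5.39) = 0.25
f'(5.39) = 1.56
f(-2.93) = -2.96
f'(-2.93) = 0.42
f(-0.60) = 0.65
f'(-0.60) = 1.13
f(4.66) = -1.10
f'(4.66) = 2.00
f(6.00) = 0.92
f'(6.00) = 0.56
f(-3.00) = -2.98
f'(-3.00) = 0.28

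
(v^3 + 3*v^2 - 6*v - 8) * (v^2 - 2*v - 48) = v^5 + v^4 - 60*v^3 - 140*v^2 + 304*v + 384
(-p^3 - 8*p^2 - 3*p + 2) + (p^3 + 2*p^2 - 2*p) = -6*p^2 - 5*p + 2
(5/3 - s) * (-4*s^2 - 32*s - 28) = 4*s^3 + 76*s^2/3 - 76*s/3 - 140/3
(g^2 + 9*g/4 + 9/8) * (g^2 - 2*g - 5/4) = g^4 + g^3/4 - 37*g^2/8 - 81*g/16 - 45/32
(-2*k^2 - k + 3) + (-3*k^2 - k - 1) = -5*k^2 - 2*k + 2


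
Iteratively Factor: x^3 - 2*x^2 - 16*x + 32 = (x - 2)*(x^2 - 16) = (x - 4)*(x - 2)*(x + 4)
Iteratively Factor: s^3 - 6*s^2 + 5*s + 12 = (s - 4)*(s^2 - 2*s - 3) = (s - 4)*(s - 3)*(s + 1)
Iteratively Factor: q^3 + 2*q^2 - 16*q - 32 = (q + 4)*(q^2 - 2*q - 8) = (q - 4)*(q + 4)*(q + 2)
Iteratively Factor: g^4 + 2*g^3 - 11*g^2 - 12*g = (g - 3)*(g^3 + 5*g^2 + 4*g) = (g - 3)*(g + 4)*(g^2 + g) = (g - 3)*(g + 1)*(g + 4)*(g)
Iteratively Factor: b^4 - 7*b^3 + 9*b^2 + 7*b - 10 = (b - 5)*(b^3 - 2*b^2 - b + 2) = (b - 5)*(b - 2)*(b^2 - 1) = (b - 5)*(b - 2)*(b + 1)*(b - 1)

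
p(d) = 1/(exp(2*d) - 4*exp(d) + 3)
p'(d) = (-2*exp(2*d) + 4*exp(d))/(exp(2*d) - 4*exp(d) + 3)^2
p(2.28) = 0.02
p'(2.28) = -0.04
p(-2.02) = 0.40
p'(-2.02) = 0.08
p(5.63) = 0.00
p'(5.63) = -0.00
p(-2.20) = 0.39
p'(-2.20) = 0.06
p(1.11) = 14.31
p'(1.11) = -1284.83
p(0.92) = -1.35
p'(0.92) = -4.66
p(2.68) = 0.01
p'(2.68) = -0.01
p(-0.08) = 6.26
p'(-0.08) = 77.98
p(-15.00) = 0.33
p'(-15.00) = 0.00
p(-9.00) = 0.33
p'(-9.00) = 0.00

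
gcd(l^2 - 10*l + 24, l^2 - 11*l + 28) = l - 4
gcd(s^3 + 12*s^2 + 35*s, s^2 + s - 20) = s + 5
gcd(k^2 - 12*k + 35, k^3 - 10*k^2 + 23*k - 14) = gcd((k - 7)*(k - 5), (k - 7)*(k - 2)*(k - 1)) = k - 7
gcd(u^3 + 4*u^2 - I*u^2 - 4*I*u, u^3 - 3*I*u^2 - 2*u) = u^2 - I*u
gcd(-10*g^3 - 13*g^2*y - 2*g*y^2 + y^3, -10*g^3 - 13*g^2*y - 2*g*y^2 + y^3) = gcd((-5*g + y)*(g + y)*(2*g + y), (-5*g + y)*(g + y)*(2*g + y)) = -10*g^3 - 13*g^2*y - 2*g*y^2 + y^3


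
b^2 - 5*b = b*(b - 5)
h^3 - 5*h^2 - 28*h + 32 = (h - 8)*(h - 1)*(h + 4)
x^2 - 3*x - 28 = (x - 7)*(x + 4)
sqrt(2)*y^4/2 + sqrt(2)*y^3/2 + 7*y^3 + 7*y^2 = y^2*(y + 7*sqrt(2))*(sqrt(2)*y/2 + sqrt(2)/2)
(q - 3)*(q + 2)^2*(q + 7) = q^4 + 8*q^3 - q^2 - 68*q - 84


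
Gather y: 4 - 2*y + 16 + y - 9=11 - y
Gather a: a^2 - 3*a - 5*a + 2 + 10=a^2 - 8*a + 12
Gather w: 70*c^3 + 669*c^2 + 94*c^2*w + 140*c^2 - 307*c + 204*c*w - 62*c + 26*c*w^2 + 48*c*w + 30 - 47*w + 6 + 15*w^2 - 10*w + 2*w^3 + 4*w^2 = 70*c^3 + 809*c^2 - 369*c + 2*w^3 + w^2*(26*c + 19) + w*(94*c^2 + 252*c - 57) + 36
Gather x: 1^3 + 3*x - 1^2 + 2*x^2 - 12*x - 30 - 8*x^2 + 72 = -6*x^2 - 9*x + 42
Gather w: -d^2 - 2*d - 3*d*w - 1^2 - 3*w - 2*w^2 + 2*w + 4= -d^2 - 2*d - 2*w^2 + w*(-3*d - 1) + 3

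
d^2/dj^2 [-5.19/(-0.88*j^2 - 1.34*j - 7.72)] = (-8.038272*j^2 - 12.240096*j + 5.19*(1.76*j + 1.34)*(3.52*j + 2.68) - 70.517568)/(0.88*j^2 + 1.34*j + 7.72)^3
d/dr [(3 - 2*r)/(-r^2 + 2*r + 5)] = 2*(-r^2 + 3*r - 8)/(r^4 - 4*r^3 - 6*r^2 + 20*r + 25)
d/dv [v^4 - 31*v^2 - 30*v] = 4*v^3 - 62*v - 30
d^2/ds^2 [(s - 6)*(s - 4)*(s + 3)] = 6*s - 14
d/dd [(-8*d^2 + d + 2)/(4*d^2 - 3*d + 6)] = 4*(5*d^2 - 28*d + 3)/(16*d^4 - 24*d^3 + 57*d^2 - 36*d + 36)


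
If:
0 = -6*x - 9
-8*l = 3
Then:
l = -3/8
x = -3/2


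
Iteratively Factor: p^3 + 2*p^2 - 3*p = (p + 3)*(p^2 - p) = (p - 1)*(p + 3)*(p)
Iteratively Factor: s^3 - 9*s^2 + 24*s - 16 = (s - 4)*(s^2 - 5*s + 4) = (s - 4)*(s - 1)*(s - 4)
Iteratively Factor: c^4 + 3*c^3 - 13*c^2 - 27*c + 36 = (c + 4)*(c^3 - c^2 - 9*c + 9) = (c + 3)*(c + 4)*(c^2 - 4*c + 3) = (c - 1)*(c + 3)*(c + 4)*(c - 3)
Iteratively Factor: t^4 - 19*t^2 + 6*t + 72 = (t - 3)*(t^3 + 3*t^2 - 10*t - 24) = (t - 3)^2*(t^2 + 6*t + 8) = (t - 3)^2*(t + 2)*(t + 4)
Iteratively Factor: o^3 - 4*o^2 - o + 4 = (o - 1)*(o^2 - 3*o - 4) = (o - 4)*(o - 1)*(o + 1)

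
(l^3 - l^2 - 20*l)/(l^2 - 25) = l*(l + 4)/(l + 5)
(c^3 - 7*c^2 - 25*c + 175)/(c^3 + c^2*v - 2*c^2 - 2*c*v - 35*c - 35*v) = (c - 5)/(c + v)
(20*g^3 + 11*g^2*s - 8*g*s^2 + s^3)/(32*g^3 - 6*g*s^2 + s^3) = (-5*g^2 - 4*g*s + s^2)/(-8*g^2 - 2*g*s + s^2)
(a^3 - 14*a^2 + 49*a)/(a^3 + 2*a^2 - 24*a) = (a^2 - 14*a + 49)/(a^2 + 2*a - 24)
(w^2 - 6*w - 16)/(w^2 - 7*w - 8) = (w + 2)/(w + 1)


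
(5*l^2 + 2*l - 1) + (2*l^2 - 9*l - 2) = 7*l^2 - 7*l - 3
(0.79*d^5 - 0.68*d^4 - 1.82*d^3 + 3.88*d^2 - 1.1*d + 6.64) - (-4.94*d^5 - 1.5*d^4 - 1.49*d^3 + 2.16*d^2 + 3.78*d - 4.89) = 5.73*d^5 + 0.82*d^4 - 0.33*d^3 + 1.72*d^2 - 4.88*d + 11.53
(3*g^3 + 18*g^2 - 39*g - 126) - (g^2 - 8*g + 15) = 3*g^3 + 17*g^2 - 31*g - 141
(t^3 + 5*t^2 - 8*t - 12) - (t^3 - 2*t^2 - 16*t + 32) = 7*t^2 + 8*t - 44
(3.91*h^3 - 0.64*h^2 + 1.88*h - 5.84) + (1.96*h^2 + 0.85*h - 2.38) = 3.91*h^3 + 1.32*h^2 + 2.73*h - 8.22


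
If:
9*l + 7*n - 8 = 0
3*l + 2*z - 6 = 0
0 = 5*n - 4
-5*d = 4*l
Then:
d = -16/75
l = 4/15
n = 4/5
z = 13/5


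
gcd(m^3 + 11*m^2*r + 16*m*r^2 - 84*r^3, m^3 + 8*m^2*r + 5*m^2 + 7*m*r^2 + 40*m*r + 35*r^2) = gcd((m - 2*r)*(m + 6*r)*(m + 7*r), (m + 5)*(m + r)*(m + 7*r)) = m + 7*r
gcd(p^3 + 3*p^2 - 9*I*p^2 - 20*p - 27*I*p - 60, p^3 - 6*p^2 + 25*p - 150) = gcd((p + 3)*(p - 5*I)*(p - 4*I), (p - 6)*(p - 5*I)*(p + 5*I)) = p - 5*I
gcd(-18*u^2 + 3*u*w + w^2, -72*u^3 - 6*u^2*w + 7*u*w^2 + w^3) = 18*u^2 - 3*u*w - w^2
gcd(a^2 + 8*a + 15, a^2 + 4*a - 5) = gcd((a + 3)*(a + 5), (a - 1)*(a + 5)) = a + 5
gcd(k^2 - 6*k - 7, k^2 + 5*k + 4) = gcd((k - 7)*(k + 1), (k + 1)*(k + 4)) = k + 1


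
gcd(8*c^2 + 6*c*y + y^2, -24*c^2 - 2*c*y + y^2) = 4*c + y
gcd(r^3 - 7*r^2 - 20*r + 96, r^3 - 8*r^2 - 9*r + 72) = r^2 - 11*r + 24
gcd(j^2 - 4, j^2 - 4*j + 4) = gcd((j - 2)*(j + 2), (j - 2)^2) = j - 2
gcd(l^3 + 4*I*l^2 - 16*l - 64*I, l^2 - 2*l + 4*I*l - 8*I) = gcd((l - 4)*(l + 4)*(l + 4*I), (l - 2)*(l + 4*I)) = l + 4*I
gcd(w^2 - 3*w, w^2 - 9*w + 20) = 1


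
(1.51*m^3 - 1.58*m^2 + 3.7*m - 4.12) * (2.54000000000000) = 3.8354*m^3 - 4.0132*m^2 + 9.398*m - 10.4648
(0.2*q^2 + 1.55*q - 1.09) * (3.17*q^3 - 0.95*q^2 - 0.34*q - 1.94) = 0.634*q^5 + 4.7235*q^4 - 4.9958*q^3 + 0.1205*q^2 - 2.6364*q + 2.1146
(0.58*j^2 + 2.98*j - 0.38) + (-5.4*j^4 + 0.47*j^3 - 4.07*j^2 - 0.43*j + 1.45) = -5.4*j^4 + 0.47*j^3 - 3.49*j^2 + 2.55*j + 1.07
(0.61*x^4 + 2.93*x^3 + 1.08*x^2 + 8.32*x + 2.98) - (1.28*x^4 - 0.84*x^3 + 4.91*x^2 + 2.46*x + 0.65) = -0.67*x^4 + 3.77*x^3 - 3.83*x^2 + 5.86*x + 2.33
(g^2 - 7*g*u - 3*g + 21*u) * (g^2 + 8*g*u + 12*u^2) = g^4 + g^3*u - 3*g^3 - 44*g^2*u^2 - 3*g^2*u - 84*g*u^3 + 132*g*u^2 + 252*u^3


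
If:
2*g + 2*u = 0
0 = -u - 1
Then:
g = 1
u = -1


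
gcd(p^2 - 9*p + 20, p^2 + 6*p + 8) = 1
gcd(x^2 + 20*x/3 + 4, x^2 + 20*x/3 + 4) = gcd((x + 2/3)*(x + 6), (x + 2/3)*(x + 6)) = x^2 + 20*x/3 + 4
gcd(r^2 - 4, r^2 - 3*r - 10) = r + 2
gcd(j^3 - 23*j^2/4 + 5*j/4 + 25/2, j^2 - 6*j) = 1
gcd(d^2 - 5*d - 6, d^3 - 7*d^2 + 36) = d - 6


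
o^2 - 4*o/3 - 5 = (o - 3)*(o + 5/3)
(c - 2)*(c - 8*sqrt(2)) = c^2 - 8*sqrt(2)*c - 2*c + 16*sqrt(2)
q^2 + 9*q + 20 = (q + 4)*(q + 5)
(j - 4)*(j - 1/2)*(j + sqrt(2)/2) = j^3 - 9*j^2/2 + sqrt(2)*j^2/2 - 9*sqrt(2)*j/4 + 2*j + sqrt(2)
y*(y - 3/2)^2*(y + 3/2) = y^4 - 3*y^3/2 - 9*y^2/4 + 27*y/8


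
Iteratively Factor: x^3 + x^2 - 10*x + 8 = (x + 4)*(x^2 - 3*x + 2) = (x - 1)*(x + 4)*(x - 2)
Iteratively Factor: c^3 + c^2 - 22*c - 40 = (c - 5)*(c^2 + 6*c + 8) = (c - 5)*(c + 4)*(c + 2)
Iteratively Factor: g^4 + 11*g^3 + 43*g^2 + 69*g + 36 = (g + 4)*(g^3 + 7*g^2 + 15*g + 9) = (g + 1)*(g + 4)*(g^2 + 6*g + 9) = (g + 1)*(g + 3)*(g + 4)*(g + 3)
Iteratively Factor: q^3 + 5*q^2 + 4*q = (q + 4)*(q^2 + q) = (q + 1)*(q + 4)*(q)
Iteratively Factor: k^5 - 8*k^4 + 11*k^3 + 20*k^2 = (k)*(k^4 - 8*k^3 + 11*k^2 + 20*k) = k*(k - 5)*(k^3 - 3*k^2 - 4*k) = k*(k - 5)*(k - 4)*(k^2 + k) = k^2*(k - 5)*(k - 4)*(k + 1)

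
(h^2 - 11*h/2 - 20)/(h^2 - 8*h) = (h + 5/2)/h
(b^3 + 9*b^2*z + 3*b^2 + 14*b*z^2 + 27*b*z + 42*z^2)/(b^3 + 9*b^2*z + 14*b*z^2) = (b + 3)/b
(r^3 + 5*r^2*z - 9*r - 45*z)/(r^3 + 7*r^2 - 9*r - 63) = (r + 5*z)/(r + 7)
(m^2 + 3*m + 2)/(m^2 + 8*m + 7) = (m + 2)/(m + 7)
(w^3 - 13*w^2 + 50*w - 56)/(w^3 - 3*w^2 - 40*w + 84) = (w - 4)/(w + 6)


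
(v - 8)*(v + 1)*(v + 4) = v^3 - 3*v^2 - 36*v - 32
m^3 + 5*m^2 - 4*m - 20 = (m - 2)*(m + 2)*(m + 5)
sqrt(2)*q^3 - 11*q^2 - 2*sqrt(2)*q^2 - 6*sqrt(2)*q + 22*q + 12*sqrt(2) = (q - 2)*(q - 6*sqrt(2))*(sqrt(2)*q + 1)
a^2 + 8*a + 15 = (a + 3)*(a + 5)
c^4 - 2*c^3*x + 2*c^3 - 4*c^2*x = c^2*(c + 2)*(c - 2*x)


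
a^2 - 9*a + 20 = (a - 5)*(a - 4)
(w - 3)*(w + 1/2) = w^2 - 5*w/2 - 3/2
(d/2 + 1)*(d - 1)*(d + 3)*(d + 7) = d^4/2 + 11*d^3/2 + 29*d^2/2 + d/2 - 21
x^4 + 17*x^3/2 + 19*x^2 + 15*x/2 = x*(x + 1/2)*(x + 3)*(x + 5)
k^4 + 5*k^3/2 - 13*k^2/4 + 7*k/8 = k*(k - 1/2)^2*(k + 7/2)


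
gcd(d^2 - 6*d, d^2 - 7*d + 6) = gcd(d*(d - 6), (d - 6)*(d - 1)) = d - 6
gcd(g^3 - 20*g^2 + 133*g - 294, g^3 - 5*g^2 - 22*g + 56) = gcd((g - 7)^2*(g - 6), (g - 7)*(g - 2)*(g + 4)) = g - 7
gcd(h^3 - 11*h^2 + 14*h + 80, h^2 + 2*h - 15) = 1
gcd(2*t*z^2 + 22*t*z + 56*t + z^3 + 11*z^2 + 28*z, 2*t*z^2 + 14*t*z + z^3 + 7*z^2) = 2*t*z + 14*t + z^2 + 7*z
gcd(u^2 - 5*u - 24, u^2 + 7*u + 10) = 1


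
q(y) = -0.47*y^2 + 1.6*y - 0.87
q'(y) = 1.6 - 0.94*y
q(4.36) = -2.83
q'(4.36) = -2.50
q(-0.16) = -1.14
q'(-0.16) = 1.75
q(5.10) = -4.93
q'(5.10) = -3.19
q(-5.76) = -25.68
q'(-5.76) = 7.01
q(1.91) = 0.47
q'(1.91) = -0.20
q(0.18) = -0.60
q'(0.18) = 1.43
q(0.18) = -0.60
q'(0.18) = 1.43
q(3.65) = -1.29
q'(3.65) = -1.83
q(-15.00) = -130.62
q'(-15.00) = 15.70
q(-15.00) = -130.62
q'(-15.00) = 15.70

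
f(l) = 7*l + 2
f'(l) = 7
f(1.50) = 12.50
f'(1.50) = 7.00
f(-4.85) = -31.95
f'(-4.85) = 7.00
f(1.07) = 9.49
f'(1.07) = 7.00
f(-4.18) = -27.26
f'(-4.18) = 7.00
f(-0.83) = -3.81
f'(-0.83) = 7.00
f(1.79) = 14.53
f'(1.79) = 7.00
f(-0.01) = 1.93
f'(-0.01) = 7.00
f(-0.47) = -1.29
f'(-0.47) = 7.00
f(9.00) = 65.00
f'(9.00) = 7.00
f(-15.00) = -103.00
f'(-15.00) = 7.00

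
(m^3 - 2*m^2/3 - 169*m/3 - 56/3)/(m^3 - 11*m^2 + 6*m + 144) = (3*m^2 + 22*m + 7)/(3*(m^2 - 3*m - 18))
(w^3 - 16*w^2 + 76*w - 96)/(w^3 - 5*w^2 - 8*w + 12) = (w^2 - 10*w + 16)/(w^2 + w - 2)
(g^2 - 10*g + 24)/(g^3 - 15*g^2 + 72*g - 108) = (g - 4)/(g^2 - 9*g + 18)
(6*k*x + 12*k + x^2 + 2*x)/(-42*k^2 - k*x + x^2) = (x + 2)/(-7*k + x)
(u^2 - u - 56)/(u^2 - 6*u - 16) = (u + 7)/(u + 2)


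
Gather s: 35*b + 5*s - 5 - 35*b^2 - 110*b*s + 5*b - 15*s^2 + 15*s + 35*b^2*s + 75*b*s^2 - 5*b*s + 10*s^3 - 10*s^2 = -35*b^2 + 40*b + 10*s^3 + s^2*(75*b - 25) + s*(35*b^2 - 115*b + 20) - 5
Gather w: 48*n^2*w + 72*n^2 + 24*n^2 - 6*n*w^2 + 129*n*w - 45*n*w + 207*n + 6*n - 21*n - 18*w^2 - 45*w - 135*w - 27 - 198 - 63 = 96*n^2 + 192*n + w^2*(-6*n - 18) + w*(48*n^2 + 84*n - 180) - 288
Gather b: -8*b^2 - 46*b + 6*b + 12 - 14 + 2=-8*b^2 - 40*b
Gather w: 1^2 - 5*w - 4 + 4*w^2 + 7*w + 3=4*w^2 + 2*w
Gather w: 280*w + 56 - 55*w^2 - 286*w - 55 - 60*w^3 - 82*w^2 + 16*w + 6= -60*w^3 - 137*w^2 + 10*w + 7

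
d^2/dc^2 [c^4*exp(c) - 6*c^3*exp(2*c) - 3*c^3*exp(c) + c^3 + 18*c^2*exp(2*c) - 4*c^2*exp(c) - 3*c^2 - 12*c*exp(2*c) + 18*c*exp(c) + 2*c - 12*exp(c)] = c^4*exp(c) - 24*c^3*exp(2*c) + 5*c^3*exp(c) - 10*c^2*exp(c) + 60*c*exp(2*c) - 16*c*exp(c) + 6*c - 12*exp(2*c) + 16*exp(c) - 6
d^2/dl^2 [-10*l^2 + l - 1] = -20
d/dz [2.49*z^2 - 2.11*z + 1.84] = 4.98*z - 2.11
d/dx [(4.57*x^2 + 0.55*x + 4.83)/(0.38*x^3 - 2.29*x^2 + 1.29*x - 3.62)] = (-1.7366*x^4 - 0.417999999999999*x^3 + 1.6486*x^2 - 10.9654*x - 8.2217)/(0.1444*x^6 - 1.7404*x^5 + 6.2245*x^4 - 8.6594*x^3 + 18.2437*x^2 - 9.3396*x + 13.1044)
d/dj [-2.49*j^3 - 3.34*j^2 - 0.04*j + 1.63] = -7.47*j^2 - 6.68*j - 0.04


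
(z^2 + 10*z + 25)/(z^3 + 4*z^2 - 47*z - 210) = (z + 5)/(z^2 - z - 42)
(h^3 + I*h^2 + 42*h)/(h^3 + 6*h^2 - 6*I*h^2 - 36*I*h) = (h + 7*I)/(h + 6)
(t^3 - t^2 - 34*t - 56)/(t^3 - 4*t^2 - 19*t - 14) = (t + 4)/(t + 1)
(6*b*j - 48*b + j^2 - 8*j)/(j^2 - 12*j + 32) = (6*b + j)/(j - 4)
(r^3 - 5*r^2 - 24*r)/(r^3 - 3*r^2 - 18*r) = (r - 8)/(r - 6)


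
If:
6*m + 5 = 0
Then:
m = -5/6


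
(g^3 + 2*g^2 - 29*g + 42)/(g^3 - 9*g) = (g^2 + 5*g - 14)/(g*(g + 3))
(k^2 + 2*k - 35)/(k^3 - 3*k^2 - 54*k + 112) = (k - 5)/(k^2 - 10*k + 16)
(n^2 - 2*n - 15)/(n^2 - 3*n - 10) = (n + 3)/(n + 2)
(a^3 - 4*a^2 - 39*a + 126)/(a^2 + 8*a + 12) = (a^2 - 10*a + 21)/(a + 2)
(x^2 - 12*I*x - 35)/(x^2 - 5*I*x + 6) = (x^2 - 12*I*x - 35)/(x^2 - 5*I*x + 6)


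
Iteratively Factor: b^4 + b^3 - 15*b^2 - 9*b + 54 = (b - 2)*(b^3 + 3*b^2 - 9*b - 27) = (b - 2)*(b + 3)*(b^2 - 9) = (b - 2)*(b + 3)^2*(b - 3)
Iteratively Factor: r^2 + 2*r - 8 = (r + 4)*(r - 2)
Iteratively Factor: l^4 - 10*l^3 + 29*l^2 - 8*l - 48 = (l + 1)*(l^3 - 11*l^2 + 40*l - 48) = (l - 3)*(l + 1)*(l^2 - 8*l + 16) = (l - 4)*(l - 3)*(l + 1)*(l - 4)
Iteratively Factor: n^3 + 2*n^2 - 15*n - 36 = (n - 4)*(n^2 + 6*n + 9) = (n - 4)*(n + 3)*(n + 3)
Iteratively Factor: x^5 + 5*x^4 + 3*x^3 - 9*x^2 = (x + 3)*(x^4 + 2*x^3 - 3*x^2) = x*(x + 3)*(x^3 + 2*x^2 - 3*x) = x*(x + 3)^2*(x^2 - x) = x^2*(x + 3)^2*(x - 1)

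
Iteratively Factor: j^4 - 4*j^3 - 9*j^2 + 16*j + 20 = (j + 2)*(j^3 - 6*j^2 + 3*j + 10) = (j + 1)*(j + 2)*(j^2 - 7*j + 10) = (j - 2)*(j + 1)*(j + 2)*(j - 5)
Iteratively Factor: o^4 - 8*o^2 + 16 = (o - 2)*(o^3 + 2*o^2 - 4*o - 8) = (o - 2)^2*(o^2 + 4*o + 4) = (o - 2)^2*(o + 2)*(o + 2)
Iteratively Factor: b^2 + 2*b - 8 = (b - 2)*(b + 4)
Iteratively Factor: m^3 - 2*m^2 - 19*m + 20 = (m - 1)*(m^2 - m - 20) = (m - 5)*(m - 1)*(m + 4)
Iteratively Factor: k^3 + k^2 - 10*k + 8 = (k - 1)*(k^2 + 2*k - 8) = (k - 1)*(k + 4)*(k - 2)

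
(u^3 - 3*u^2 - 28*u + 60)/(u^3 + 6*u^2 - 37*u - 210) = (u - 2)/(u + 7)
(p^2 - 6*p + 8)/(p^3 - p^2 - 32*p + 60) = (p - 4)/(p^2 + p - 30)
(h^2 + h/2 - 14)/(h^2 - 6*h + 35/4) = 2*(h + 4)/(2*h - 5)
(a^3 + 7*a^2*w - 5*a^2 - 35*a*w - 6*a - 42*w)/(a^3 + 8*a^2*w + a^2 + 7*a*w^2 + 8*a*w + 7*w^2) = (a - 6)/(a + w)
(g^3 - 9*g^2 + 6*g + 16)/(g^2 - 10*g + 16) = g + 1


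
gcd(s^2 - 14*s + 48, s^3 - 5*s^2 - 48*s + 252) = s - 6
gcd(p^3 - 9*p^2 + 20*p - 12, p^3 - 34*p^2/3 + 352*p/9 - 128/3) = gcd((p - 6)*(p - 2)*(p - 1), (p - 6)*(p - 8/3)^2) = p - 6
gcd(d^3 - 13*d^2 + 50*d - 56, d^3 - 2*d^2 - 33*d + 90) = 1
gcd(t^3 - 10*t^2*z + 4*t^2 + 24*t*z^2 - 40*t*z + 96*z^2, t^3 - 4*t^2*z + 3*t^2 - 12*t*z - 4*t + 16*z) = -t^2 + 4*t*z - 4*t + 16*z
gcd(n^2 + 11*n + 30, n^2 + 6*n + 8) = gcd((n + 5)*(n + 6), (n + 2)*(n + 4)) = 1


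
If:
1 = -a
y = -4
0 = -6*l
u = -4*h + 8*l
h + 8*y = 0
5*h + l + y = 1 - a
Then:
No Solution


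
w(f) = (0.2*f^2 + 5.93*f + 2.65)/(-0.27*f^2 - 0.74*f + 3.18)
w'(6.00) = 0.74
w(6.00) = -4.14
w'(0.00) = 2.06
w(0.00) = 0.83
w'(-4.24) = 16.56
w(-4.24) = -12.91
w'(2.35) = 14035.94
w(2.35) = -353.27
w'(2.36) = 7162.83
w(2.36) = -253.00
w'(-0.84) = 1.50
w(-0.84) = -0.61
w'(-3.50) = 4.81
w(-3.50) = -6.36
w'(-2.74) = 2.40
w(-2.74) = -3.80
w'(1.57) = 15.65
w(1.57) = 9.21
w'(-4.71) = 88.32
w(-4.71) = -30.85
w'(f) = (0.4*f + 5.93)/(-0.27*f^2 - 0.74*f + 3.18) + (0.54*f + 0.74)*(0.2*f^2 + 5.93*f + 2.65)/(-0.27*f^2 - 0.74*f + 3.18)^2 = (1.4531*f^2 + 2.703*f + 20.8184)/(0.0729*f^4 + 0.3996*f^3 - 1.1696*f^2 - 4.7064*f + 10.1124)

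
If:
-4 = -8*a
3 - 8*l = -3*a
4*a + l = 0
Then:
No Solution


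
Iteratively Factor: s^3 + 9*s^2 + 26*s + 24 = (s + 4)*(s^2 + 5*s + 6) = (s + 3)*(s + 4)*(s + 2)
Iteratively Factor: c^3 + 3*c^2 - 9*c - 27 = (c + 3)*(c^2 - 9) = (c + 3)^2*(c - 3)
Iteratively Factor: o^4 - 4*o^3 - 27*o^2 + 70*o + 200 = (o - 5)*(o^3 + o^2 - 22*o - 40) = (o - 5)*(o + 4)*(o^2 - 3*o - 10) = (o - 5)^2*(o + 4)*(o + 2)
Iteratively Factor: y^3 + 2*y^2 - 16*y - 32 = (y + 4)*(y^2 - 2*y - 8) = (y - 4)*(y + 4)*(y + 2)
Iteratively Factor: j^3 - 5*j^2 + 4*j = (j)*(j^2 - 5*j + 4) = j*(j - 4)*(j - 1)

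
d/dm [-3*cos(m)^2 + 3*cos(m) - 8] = -3*sin(m) + 3*sin(2*m)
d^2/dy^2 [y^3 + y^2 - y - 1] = 6*y + 2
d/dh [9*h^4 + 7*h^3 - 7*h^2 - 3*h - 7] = 36*h^3 + 21*h^2 - 14*h - 3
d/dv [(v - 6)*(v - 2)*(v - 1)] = 3*v^2 - 18*v + 20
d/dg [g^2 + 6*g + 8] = 2*g + 6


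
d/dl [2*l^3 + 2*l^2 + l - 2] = 6*l^2 + 4*l + 1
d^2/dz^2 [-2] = 0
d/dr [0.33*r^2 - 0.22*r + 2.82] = 0.66*r - 0.22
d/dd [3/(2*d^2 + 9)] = -12*d/(2*d^2 + 9)^2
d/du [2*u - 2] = 2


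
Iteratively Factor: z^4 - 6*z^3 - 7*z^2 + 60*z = (z + 3)*(z^3 - 9*z^2 + 20*z) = z*(z + 3)*(z^2 - 9*z + 20) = z*(z - 4)*(z + 3)*(z - 5)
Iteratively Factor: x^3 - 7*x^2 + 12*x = (x)*(x^2 - 7*x + 12) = x*(x - 3)*(x - 4)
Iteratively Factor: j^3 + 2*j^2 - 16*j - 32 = (j + 2)*(j^2 - 16) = (j - 4)*(j + 2)*(j + 4)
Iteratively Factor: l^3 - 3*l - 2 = (l - 2)*(l^2 + 2*l + 1) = (l - 2)*(l + 1)*(l + 1)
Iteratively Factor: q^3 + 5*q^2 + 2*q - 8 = (q + 2)*(q^2 + 3*q - 4) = (q - 1)*(q + 2)*(q + 4)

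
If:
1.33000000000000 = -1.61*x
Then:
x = -0.83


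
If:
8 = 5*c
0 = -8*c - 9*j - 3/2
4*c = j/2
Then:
No Solution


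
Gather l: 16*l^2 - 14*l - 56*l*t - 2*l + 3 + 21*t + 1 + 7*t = 16*l^2 + l*(-56*t - 16) + 28*t + 4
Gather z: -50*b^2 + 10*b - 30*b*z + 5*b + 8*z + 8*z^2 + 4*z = -50*b^2 + 15*b + 8*z^2 + z*(12 - 30*b)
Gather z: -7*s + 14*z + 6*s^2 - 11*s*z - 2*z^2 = 6*s^2 - 7*s - 2*z^2 + z*(14 - 11*s)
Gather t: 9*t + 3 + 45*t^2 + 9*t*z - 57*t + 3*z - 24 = 45*t^2 + t*(9*z - 48) + 3*z - 21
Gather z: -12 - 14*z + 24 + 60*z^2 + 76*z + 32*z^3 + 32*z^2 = 32*z^3 + 92*z^2 + 62*z + 12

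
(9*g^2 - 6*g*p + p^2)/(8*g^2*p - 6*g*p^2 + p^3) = (9*g^2 - 6*g*p + p^2)/(p*(8*g^2 - 6*g*p + p^2))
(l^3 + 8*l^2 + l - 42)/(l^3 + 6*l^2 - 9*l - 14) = (l + 3)/(l + 1)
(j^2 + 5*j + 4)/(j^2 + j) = (j + 4)/j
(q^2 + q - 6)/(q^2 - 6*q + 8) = (q + 3)/(q - 4)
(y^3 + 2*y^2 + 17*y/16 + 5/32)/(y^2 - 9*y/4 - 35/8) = (8*y^2 + 6*y + 1)/(4*(2*y - 7))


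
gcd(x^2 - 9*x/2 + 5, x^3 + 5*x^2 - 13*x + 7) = 1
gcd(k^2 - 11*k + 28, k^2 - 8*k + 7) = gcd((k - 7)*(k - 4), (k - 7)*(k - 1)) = k - 7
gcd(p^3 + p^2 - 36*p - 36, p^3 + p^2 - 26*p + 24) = p + 6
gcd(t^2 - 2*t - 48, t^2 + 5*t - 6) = t + 6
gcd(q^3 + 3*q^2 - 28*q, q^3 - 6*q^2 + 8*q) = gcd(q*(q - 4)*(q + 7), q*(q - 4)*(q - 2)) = q^2 - 4*q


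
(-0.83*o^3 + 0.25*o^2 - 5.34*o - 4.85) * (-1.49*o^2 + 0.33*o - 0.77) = 1.2367*o^5 - 0.6464*o^4 + 8.6782*o^3 + 5.2718*o^2 + 2.5113*o + 3.7345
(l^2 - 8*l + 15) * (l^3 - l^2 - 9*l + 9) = l^5 - 9*l^4 + 14*l^3 + 66*l^2 - 207*l + 135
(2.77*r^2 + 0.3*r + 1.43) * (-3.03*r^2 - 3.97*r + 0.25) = -8.3931*r^4 - 11.9059*r^3 - 4.8314*r^2 - 5.6021*r + 0.3575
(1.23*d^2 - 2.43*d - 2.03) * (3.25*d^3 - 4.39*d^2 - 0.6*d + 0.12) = 3.9975*d^5 - 13.2972*d^4 + 3.3322*d^3 + 10.5173*d^2 + 0.9264*d - 0.2436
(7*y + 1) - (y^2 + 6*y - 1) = -y^2 + y + 2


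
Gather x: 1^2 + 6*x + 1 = 6*x + 2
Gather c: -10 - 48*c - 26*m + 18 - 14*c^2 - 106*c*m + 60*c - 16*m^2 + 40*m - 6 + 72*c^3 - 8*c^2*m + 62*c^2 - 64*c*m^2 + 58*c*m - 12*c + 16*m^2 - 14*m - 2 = 72*c^3 + c^2*(48 - 8*m) + c*(-64*m^2 - 48*m)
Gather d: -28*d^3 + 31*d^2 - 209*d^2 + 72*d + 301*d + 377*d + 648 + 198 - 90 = -28*d^3 - 178*d^2 + 750*d + 756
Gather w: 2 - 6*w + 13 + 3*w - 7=8 - 3*w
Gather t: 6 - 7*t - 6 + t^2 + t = t^2 - 6*t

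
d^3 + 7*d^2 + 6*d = d*(d + 1)*(d + 6)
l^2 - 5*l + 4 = (l - 4)*(l - 1)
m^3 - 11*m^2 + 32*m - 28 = (m - 7)*(m - 2)^2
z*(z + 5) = z^2 + 5*z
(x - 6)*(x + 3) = x^2 - 3*x - 18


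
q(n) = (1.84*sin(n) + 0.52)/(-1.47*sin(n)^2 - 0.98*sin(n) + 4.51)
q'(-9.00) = -0.36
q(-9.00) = -0.05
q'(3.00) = -0.48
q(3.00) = 0.18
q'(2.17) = -0.92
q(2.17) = 0.76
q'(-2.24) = -0.30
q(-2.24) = -0.21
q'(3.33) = -0.39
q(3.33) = 0.04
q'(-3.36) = -0.51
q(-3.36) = 0.22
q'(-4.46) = -0.67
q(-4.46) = 1.05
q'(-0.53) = 0.35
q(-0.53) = -0.09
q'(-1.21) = 0.20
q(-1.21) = -0.29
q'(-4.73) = 0.05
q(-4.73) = 1.15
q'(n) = (2.94*sin(n)*cos(n) + 0.98*cos(n))*(1.84*sin(n) + 0.52)/(-1.47*sin(n)^2 - 0.98*sin(n) + 4.51)^2 + 1.84*cos(n)/(-1.47*sin(n)^2 - 0.98*sin(n) + 4.51)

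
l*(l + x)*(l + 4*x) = l^3 + 5*l^2*x + 4*l*x^2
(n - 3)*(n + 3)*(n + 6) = n^3 + 6*n^2 - 9*n - 54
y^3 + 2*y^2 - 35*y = y*(y - 5)*(y + 7)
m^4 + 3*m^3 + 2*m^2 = m^2*(m + 1)*(m + 2)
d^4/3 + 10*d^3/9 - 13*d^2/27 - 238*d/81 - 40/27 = (d/3 + 1)*(d - 5/3)*(d + 2/3)*(d + 4/3)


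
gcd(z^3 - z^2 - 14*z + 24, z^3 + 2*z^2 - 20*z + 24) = z - 2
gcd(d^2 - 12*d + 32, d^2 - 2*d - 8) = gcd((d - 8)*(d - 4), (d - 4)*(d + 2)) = d - 4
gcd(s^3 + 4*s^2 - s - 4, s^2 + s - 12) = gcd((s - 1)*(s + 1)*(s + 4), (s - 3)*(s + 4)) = s + 4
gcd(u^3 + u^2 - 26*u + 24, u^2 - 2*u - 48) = u + 6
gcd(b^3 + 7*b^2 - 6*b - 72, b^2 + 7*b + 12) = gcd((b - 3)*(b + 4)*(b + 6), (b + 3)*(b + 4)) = b + 4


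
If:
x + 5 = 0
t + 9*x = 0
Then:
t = 45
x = -5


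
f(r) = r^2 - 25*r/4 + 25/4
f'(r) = 2*r - 25/4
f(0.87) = 1.57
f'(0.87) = -4.51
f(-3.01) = 34.12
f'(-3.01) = -12.27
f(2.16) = -2.58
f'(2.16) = -1.93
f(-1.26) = 15.71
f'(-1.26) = -8.77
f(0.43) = 3.75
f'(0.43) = -5.39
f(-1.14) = 14.67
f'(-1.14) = -8.53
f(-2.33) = 26.24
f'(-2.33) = -10.91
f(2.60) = -3.24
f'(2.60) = -1.05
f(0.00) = 6.25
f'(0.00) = -6.25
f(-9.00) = 143.50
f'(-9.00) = -24.25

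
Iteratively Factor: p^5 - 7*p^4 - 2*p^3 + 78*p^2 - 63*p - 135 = (p + 1)*(p^4 - 8*p^3 + 6*p^2 + 72*p - 135) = (p + 1)*(p + 3)*(p^3 - 11*p^2 + 39*p - 45) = (p - 3)*(p + 1)*(p + 3)*(p^2 - 8*p + 15) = (p - 5)*(p - 3)*(p + 1)*(p + 3)*(p - 3)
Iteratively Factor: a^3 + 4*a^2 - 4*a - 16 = (a + 4)*(a^2 - 4) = (a - 2)*(a + 4)*(a + 2)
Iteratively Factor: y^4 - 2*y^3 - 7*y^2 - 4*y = (y + 1)*(y^3 - 3*y^2 - 4*y) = (y - 4)*(y + 1)*(y^2 + y) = y*(y - 4)*(y + 1)*(y + 1)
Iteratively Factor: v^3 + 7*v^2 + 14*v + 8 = (v + 4)*(v^2 + 3*v + 2) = (v + 2)*(v + 4)*(v + 1)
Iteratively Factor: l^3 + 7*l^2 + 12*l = (l)*(l^2 + 7*l + 12) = l*(l + 4)*(l + 3)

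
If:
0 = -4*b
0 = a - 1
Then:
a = 1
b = 0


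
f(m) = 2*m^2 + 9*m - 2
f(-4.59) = -1.17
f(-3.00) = -11.00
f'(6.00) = 33.00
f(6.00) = 124.00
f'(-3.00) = -3.00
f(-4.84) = 1.29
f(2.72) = 37.28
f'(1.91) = 16.64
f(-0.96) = -8.80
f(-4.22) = -4.36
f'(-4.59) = -9.36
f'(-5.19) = -11.76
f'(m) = 4*m + 9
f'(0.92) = 12.68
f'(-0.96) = 5.16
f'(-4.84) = -10.36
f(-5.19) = 5.16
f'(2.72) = 19.88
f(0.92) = 7.97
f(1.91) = 22.49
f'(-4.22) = -7.88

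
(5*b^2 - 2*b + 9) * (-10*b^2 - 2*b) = -50*b^4 + 10*b^3 - 86*b^2 - 18*b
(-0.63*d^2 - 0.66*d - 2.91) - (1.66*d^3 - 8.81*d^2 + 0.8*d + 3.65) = -1.66*d^3 + 8.18*d^2 - 1.46*d - 6.56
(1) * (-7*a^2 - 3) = -7*a^2 - 3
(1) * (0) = 0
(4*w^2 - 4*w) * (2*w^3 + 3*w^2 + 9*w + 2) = 8*w^5 + 4*w^4 + 24*w^3 - 28*w^2 - 8*w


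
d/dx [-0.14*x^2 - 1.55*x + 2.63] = -0.28*x - 1.55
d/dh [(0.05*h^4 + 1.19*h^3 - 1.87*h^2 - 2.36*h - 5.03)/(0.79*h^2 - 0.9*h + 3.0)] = (0.079*h^5 + 0.8051*h^4 - 1.542*h^3 + 14.2574*h^2 - 3.2726*h - 11.607)/(0.6241*h^4 - 1.422*h^3 + 5.55*h^2 - 5.4*h + 9.0)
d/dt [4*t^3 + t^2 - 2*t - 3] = 12*t^2 + 2*t - 2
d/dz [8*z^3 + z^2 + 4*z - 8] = 24*z^2 + 2*z + 4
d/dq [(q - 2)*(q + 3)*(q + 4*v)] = 3*q^2 + 8*q*v + 2*q + 4*v - 6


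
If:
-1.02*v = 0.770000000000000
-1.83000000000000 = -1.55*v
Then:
No Solution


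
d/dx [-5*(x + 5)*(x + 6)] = -10*x - 55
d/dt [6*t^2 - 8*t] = 12*t - 8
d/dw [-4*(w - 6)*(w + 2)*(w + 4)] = 112 - 12*w^2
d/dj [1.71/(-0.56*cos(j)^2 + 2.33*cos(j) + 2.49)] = (3.9843 - 1.9152*cos(j))*sin(j)/(-0.56*cos(j)^2 + 2.33*cos(j) + 2.49)^2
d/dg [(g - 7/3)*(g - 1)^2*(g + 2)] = 4*g^3 - 7*g^2 - 6*g + 9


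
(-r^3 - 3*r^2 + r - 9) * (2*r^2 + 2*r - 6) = -2*r^5 - 8*r^4 + 2*r^3 + 2*r^2 - 24*r + 54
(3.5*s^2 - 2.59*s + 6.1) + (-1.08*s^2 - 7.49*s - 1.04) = 2.42*s^2 - 10.08*s + 5.06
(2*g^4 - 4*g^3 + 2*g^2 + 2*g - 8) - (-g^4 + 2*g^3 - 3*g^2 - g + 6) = 3*g^4 - 6*g^3 + 5*g^2 + 3*g - 14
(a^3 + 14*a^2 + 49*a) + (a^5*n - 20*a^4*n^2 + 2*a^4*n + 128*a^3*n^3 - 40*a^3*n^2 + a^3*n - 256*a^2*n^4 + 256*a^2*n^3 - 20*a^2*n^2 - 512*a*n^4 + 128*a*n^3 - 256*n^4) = a^5*n - 20*a^4*n^2 + 2*a^4*n + 128*a^3*n^3 - 40*a^3*n^2 + a^3*n + a^3 - 256*a^2*n^4 + 256*a^2*n^3 - 20*a^2*n^2 + 14*a^2 - 512*a*n^4 + 128*a*n^3 + 49*a - 256*n^4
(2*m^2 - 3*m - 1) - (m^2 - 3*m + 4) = m^2 - 5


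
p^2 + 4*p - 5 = (p - 1)*(p + 5)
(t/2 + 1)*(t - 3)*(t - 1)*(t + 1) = t^4/2 - t^3/2 - 7*t^2/2 + t/2 + 3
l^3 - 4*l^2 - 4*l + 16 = (l - 4)*(l - 2)*(l + 2)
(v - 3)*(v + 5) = v^2 + 2*v - 15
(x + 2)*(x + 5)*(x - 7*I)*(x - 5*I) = x^4 + 7*x^3 - 12*I*x^3 - 25*x^2 - 84*I*x^2 - 245*x - 120*I*x - 350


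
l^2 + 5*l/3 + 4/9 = (l + 1/3)*(l + 4/3)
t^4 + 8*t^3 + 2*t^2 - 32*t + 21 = (t - 1)^2*(t + 3)*(t + 7)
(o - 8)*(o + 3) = o^2 - 5*o - 24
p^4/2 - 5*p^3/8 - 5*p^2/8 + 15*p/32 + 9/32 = (p/2 + 1/4)*(p - 3/2)*(p - 1)*(p + 3/4)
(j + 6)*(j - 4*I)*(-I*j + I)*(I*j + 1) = j^4 + 5*j^3 - 5*I*j^3 - 10*j^2 - 25*I*j^2 - 20*j + 30*I*j + 24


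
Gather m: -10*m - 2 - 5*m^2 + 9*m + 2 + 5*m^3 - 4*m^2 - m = 5*m^3 - 9*m^2 - 2*m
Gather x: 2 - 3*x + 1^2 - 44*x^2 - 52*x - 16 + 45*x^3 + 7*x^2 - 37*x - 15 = 45*x^3 - 37*x^2 - 92*x - 28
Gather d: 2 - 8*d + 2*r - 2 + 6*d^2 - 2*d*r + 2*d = 6*d^2 + d*(-2*r - 6) + 2*r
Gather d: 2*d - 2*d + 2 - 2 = 0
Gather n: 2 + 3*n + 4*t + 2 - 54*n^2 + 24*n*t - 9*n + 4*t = -54*n^2 + n*(24*t - 6) + 8*t + 4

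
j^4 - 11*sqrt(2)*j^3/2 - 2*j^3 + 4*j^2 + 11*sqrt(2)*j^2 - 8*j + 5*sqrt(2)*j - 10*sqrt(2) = (j - 2)*(j - 5*sqrt(2))*(j - sqrt(2))*(j + sqrt(2)/2)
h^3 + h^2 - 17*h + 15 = (h - 3)*(h - 1)*(h + 5)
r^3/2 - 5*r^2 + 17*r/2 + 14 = (r/2 + 1/2)*(r - 7)*(r - 4)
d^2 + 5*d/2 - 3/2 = (d - 1/2)*(d + 3)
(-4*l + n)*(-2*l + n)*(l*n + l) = 8*l^3*n + 8*l^3 - 6*l^2*n^2 - 6*l^2*n + l*n^3 + l*n^2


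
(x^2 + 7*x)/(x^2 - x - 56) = x/(x - 8)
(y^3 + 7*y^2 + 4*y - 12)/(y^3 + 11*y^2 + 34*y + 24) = (y^2 + y - 2)/(y^2 + 5*y + 4)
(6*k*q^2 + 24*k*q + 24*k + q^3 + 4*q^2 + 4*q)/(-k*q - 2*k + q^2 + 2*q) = (6*k*q + 12*k + q^2 + 2*q)/(-k + q)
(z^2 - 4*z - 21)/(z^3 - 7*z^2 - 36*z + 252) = (z + 3)/(z^2 - 36)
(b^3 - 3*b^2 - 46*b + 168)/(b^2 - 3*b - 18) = (b^2 + 3*b - 28)/(b + 3)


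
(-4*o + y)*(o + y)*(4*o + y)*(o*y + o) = -16*o^4*y - 16*o^4 - 16*o^3*y^2 - 16*o^3*y + o^2*y^3 + o^2*y^2 + o*y^4 + o*y^3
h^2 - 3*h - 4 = (h - 4)*(h + 1)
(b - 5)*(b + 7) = b^2 + 2*b - 35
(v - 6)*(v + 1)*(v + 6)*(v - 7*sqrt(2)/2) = v^4 - 7*sqrt(2)*v^3/2 + v^3 - 36*v^2 - 7*sqrt(2)*v^2/2 - 36*v + 126*sqrt(2)*v + 126*sqrt(2)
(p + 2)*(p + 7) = p^2 + 9*p + 14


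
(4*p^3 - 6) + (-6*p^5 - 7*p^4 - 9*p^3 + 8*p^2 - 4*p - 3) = -6*p^5 - 7*p^4 - 5*p^3 + 8*p^2 - 4*p - 9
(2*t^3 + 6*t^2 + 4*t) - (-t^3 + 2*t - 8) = 3*t^3 + 6*t^2 + 2*t + 8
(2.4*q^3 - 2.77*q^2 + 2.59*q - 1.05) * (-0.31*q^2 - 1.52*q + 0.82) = -0.744*q^5 - 2.7893*q^4 + 5.3755*q^3 - 5.8827*q^2 + 3.7198*q - 0.861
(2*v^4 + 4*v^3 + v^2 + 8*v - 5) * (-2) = -4*v^4 - 8*v^3 - 2*v^2 - 16*v + 10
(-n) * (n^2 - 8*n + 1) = -n^3 + 8*n^2 - n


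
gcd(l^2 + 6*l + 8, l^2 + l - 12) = l + 4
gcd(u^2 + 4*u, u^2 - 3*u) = u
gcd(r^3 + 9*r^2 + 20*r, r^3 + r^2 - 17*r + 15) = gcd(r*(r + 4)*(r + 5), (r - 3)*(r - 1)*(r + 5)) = r + 5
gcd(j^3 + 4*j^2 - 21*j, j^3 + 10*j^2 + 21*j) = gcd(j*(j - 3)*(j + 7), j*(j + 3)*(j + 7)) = j^2 + 7*j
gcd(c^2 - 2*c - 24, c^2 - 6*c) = c - 6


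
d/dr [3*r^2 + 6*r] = 6*r + 6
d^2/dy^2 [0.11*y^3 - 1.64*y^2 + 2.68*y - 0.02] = 0.66*y - 3.28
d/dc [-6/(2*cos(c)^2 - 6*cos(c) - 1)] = 12*(3 - 2*cos(c))*sin(c)/(6*cos(c) - cos(2*c))^2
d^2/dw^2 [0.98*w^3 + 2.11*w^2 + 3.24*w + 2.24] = 5.88*w + 4.22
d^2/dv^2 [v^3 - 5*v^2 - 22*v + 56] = 6*v - 10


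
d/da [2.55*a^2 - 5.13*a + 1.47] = 5.1*a - 5.13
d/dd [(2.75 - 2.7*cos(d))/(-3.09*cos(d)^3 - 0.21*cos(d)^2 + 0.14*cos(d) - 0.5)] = (16.686*cos(d)^3 - 24.9255*cos(d)^2 - 1.155*cos(d) - 0.965)*sin(d)/(9.5481*cos(d)^6 + 1.2978*cos(d)^5 - 0.8211*cos(d)^4 + 3.0312*cos(d)^3 + 0.2296*cos(d)^2 - 0.14*cos(d) + 0.25)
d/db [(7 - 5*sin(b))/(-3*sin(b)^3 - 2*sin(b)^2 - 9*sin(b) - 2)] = (-30*sin(b)^3 + 53*sin(b)^2 + 28*sin(b) + 73)*cos(b)/(3*sin(b)^3 + 2*sin(b)^2 + 9*sin(b) + 2)^2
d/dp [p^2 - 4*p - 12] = 2*p - 4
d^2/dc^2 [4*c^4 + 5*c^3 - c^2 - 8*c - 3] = 48*c^2 + 30*c - 2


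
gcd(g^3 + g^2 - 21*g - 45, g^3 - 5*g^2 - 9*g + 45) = g^2 - 2*g - 15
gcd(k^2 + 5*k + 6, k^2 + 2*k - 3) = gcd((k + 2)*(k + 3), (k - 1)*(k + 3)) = k + 3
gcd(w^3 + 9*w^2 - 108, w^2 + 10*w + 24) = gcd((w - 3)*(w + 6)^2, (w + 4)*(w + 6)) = w + 6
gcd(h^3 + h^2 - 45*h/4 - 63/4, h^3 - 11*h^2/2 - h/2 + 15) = h + 3/2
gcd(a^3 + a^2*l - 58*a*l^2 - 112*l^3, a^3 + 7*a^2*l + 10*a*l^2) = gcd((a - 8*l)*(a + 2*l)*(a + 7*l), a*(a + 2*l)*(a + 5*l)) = a + 2*l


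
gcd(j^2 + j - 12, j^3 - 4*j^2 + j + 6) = j - 3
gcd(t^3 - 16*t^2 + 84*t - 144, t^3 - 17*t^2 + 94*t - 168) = t^2 - 10*t + 24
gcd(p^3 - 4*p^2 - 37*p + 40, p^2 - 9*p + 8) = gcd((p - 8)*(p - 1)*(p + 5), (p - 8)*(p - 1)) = p^2 - 9*p + 8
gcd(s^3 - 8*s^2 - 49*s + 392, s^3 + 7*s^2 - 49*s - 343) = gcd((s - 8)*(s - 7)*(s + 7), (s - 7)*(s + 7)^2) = s^2 - 49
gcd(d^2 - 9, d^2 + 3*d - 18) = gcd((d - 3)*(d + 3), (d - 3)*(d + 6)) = d - 3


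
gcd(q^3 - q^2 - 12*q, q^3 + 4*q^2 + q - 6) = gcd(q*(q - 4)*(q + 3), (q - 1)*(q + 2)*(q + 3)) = q + 3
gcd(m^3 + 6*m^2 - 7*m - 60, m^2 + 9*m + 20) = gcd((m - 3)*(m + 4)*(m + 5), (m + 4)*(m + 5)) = m^2 + 9*m + 20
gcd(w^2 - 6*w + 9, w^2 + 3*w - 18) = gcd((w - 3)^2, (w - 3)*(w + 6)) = w - 3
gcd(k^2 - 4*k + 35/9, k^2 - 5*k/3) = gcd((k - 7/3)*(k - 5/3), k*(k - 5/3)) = k - 5/3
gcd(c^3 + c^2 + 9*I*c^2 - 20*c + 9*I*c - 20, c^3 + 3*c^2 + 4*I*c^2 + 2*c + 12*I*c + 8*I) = c^2 + c*(1 + 4*I) + 4*I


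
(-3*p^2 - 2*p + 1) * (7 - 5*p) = 15*p^3 - 11*p^2 - 19*p + 7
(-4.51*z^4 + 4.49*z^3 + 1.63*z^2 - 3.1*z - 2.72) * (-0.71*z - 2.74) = 3.2021*z^5 + 9.1695*z^4 - 13.4599*z^3 - 2.2652*z^2 + 10.4252*z + 7.4528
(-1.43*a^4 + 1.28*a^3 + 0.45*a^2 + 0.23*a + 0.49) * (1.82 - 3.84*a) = 5.4912*a^5 - 7.5178*a^4 + 0.6016*a^3 - 0.0641999999999999*a^2 - 1.463*a + 0.8918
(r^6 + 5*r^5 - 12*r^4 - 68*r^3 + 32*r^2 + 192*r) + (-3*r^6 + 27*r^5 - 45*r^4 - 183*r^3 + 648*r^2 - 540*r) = -2*r^6 + 32*r^5 - 57*r^4 - 251*r^3 + 680*r^2 - 348*r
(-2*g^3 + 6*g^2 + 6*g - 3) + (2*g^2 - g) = -2*g^3 + 8*g^2 + 5*g - 3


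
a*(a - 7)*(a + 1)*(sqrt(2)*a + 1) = sqrt(2)*a^4 - 6*sqrt(2)*a^3 + a^3 - 7*sqrt(2)*a^2 - 6*a^2 - 7*a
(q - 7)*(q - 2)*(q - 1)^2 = q^4 - 11*q^3 + 33*q^2 - 37*q + 14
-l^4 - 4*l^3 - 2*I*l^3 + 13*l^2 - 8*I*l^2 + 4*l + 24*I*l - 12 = (l - 2)*(l + 6)*(-I*l + 1)^2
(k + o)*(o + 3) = k*o + 3*k + o^2 + 3*o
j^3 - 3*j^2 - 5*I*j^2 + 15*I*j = j*(j - 3)*(j - 5*I)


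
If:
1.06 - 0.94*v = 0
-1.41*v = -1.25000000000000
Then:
No Solution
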